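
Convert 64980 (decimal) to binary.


Divide by 2 repeatedly:
64980 ÷ 2 = 32490 remainder 0
32490 ÷ 2 = 16245 remainder 0
16245 ÷ 2 = 8122 remainder 1
8122 ÷ 2 = 4061 remainder 0
4061 ÷ 2 = 2030 remainder 1
2030 ÷ 2 = 1015 remainder 0
1015 ÷ 2 = 507 remainder 1
507 ÷ 2 = 253 remainder 1
253 ÷ 2 = 126 remainder 1
126 ÷ 2 = 63 remainder 0
63 ÷ 2 = 31 remainder 1
31 ÷ 2 = 15 remainder 1
15 ÷ 2 = 7 remainder 1
7 ÷ 2 = 3 remainder 1
3 ÷ 2 = 1 remainder 1
1 ÷ 2 = 0 remainder 1
Reading remainders bottom-up:
= 1111110111010100


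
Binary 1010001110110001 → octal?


Group into 3-bit groups: 001010001110110001
  001 = 1
  010 = 2
  001 = 1
  110 = 6
  110 = 6
  001 = 1
= 0o121661


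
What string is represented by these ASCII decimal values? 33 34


Codes (decimal): 33 34
Per-code ASCII lookup:
  33  (special character) → '!'
  34  (special character) → '"'
= '!"'


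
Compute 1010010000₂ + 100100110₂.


Align and add column by column (LSB to MSB, carry propagating):
  01010010000
+ 00100100110
  -----------
  col 0: 0 + 0 + 0 (carry in) = 0 → bit 0, carry out 0
  col 1: 0 + 1 + 0 (carry in) = 1 → bit 1, carry out 0
  col 2: 0 + 1 + 0 (carry in) = 1 → bit 1, carry out 0
  col 3: 0 + 0 + 0 (carry in) = 0 → bit 0, carry out 0
  col 4: 1 + 0 + 0 (carry in) = 1 → bit 1, carry out 0
  col 5: 0 + 1 + 0 (carry in) = 1 → bit 1, carry out 0
  col 6: 0 + 0 + 0 (carry in) = 0 → bit 0, carry out 0
  col 7: 1 + 0 + 0 (carry in) = 1 → bit 1, carry out 0
  col 8: 0 + 1 + 0 (carry in) = 1 → bit 1, carry out 0
  col 9: 1 + 0 + 0 (carry in) = 1 → bit 1, carry out 0
  col 10: 0 + 0 + 0 (carry in) = 0 → bit 0, carry out 0
Reading bits MSB→LSB: 01110110110
Strip leading zeros: 1110110110
= 1110110110


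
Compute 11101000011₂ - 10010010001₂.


Align and subtract column by column (LSB to MSB, borrowing when needed):
  11101000011
- 10010010001
  -----------
  col 0: (1 - 0 borrow-in) - 1 → 1 - 1 = 0, borrow out 0
  col 1: (1 - 0 borrow-in) - 0 → 1 - 0 = 1, borrow out 0
  col 2: (0 - 0 borrow-in) - 0 → 0 - 0 = 0, borrow out 0
  col 3: (0 - 0 borrow-in) - 0 → 0 - 0 = 0, borrow out 0
  col 4: (0 - 0 borrow-in) - 1 → borrow from next column: (0+2) - 1 = 1, borrow out 1
  col 5: (0 - 1 borrow-in) - 0 → borrow from next column: (-1+2) - 0 = 1, borrow out 1
  col 6: (1 - 1 borrow-in) - 0 → 0 - 0 = 0, borrow out 0
  col 7: (0 - 0 borrow-in) - 1 → borrow from next column: (0+2) - 1 = 1, borrow out 1
  col 8: (1 - 1 borrow-in) - 0 → 0 - 0 = 0, borrow out 0
  col 9: (1 - 0 borrow-in) - 0 → 1 - 0 = 1, borrow out 0
  col 10: (1 - 0 borrow-in) - 1 → 1 - 1 = 0, borrow out 0
Reading bits MSB→LSB: 01010110010
Strip leading zeros: 1010110010
= 1010110010


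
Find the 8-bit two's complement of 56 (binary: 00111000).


Original: 00111000
Step 1 - Invert all bits: 11000111
Step 2 - Add 1: 11000111 + 1
= 11001000 (represents -56)


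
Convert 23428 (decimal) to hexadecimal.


Divide by 16 repeatedly:
23428 ÷ 16 = 1464 remainder 4 (4)
1464 ÷ 16 = 91 remainder 8 (8)
91 ÷ 16 = 5 remainder 11 (B)
5 ÷ 16 = 0 remainder 5 (5)
Reading remainders bottom-up:
= 0x5B84


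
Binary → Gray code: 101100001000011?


Binary: 101100001000011
Gray code: G = B XOR (B >> 1)
B >> 1 = 010110000100001
101100001000011 XOR 010110000100001:
  1 XOR 0 = 1
  0 XOR 1 = 1
  1 XOR 0 = 1
  1 XOR 1 = 0
  0 XOR 1 = 1
  0 XOR 0 = 0
  0 XOR 0 = 0
  0 XOR 0 = 0
  1 XOR 0 = 1
  0 XOR 1 = 1
  0 XOR 0 = 0
  0 XOR 0 = 0
  0 XOR 0 = 0
  1 XOR 0 = 1
  1 XOR 1 = 0
= 111010001100010


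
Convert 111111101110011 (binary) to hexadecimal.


Group into 4-bit nibbles: 0111111101110011
  0111 = 7
  1111 = F
  0111 = 7
  0011 = 3
= 0x7F73


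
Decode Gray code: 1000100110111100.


Gray code: 1000100110111100
MSB stays the same: 1
Each subsequent bit = prev_binary XOR current_gray:
  B[1] = 1 XOR 0 = 1
  B[2] = 1 XOR 0 = 1
  B[3] = 1 XOR 0 = 1
  B[4] = 1 XOR 1 = 0
  B[5] = 0 XOR 0 = 0
  B[6] = 0 XOR 0 = 0
  B[7] = 0 XOR 1 = 1
  B[8] = 1 XOR 1 = 0
  B[9] = 0 XOR 0 = 0
  B[10] = 0 XOR 1 = 1
  B[11] = 1 XOR 1 = 0
  B[12] = 0 XOR 1 = 1
  B[13] = 1 XOR 1 = 0
  B[14] = 0 XOR 0 = 0
  B[15] = 0 XOR 0 = 0
= 1111000100101000 (61736 decimal)


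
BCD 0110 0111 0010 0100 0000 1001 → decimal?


Each 4-bit group → digit:
  0110 → 6
  0111 → 7
  0010 → 2
  0100 → 4
  0000 → 0
  1001 → 9
= 672409


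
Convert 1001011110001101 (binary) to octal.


Group into 3-bit groups: 001001011110001101
  001 = 1
  001 = 1
  011 = 3
  110 = 6
  001 = 1
  101 = 5
= 0o113615


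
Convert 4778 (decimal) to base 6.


Divide by 6 repeatedly:
4778 ÷ 6 = 796 remainder 2
796 ÷ 6 = 132 remainder 4
132 ÷ 6 = 22 remainder 0
22 ÷ 6 = 3 remainder 4
3 ÷ 6 = 0 remainder 3
Reading remainders bottom-up:
= 34042


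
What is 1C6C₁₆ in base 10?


Positional values:
Position 0: C × 16^0 = 12 × 1 = 12
Position 1: 6 × 16^1 = 6 × 16 = 96
Position 2: C × 16^2 = 12 × 256 = 3072
Position 3: 1 × 16^3 = 1 × 4096 = 4096
Sum = 12 + 96 + 3072 + 4096
= 7276


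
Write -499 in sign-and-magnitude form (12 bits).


Sign bit: 1 (negative)
Magnitude: 499 = 00111110011
= 100111110011


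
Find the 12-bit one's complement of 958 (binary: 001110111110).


Original: 001110111110
Invert all bits:
  bit 0: 0 → 1
  bit 1: 0 → 1
  bit 2: 1 → 0
  bit 3: 1 → 0
  bit 4: 1 → 0
  bit 5: 0 → 1
  bit 6: 1 → 0
  bit 7: 1 → 0
  bit 8: 1 → 0
  bit 9: 1 → 0
  bit 10: 1 → 0
  bit 11: 0 → 1
= 110001000001


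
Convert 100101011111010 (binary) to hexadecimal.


Group into 4-bit nibbles: 0100101011111010
  0100 = 4
  1010 = A
  1111 = F
  1010 = A
= 0x4AFA


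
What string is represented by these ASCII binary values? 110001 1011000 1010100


Codes (binary): 110001 1011000 1010100
Per-code ASCII lookup:
  110001 = 49  (range 48-57: digits, 49 - 48 = 1) → '1'
  1011000 = 88  (range 65-90: uppercase, 88 - 65 = 23) → 'X'
  1010100 = 84  (range 65-90: uppercase, 84 - 65 = 19) → 'T'
= '1XT'


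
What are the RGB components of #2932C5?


Hex: #2932C5
R = 29₁₆ = 41
G = 32₁₆ = 50
B = C5₁₆ = 197
= RGB(41, 50, 197)


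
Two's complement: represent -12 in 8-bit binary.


Original: 00001100
Step 1 - Invert all bits: 11110011
Step 2 - Add 1: 11110011 + 1
= 11110100 (represents -12)


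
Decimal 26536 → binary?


Divide by 2 repeatedly:
26536 ÷ 2 = 13268 remainder 0
13268 ÷ 2 = 6634 remainder 0
6634 ÷ 2 = 3317 remainder 0
3317 ÷ 2 = 1658 remainder 1
1658 ÷ 2 = 829 remainder 0
829 ÷ 2 = 414 remainder 1
414 ÷ 2 = 207 remainder 0
207 ÷ 2 = 103 remainder 1
103 ÷ 2 = 51 remainder 1
51 ÷ 2 = 25 remainder 1
25 ÷ 2 = 12 remainder 1
12 ÷ 2 = 6 remainder 0
6 ÷ 2 = 3 remainder 0
3 ÷ 2 = 1 remainder 1
1 ÷ 2 = 0 remainder 1
Reading remainders bottom-up:
= 110011110101000


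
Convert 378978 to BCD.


Each digit → 4-bit binary:
  3 → 0011
  7 → 0111
  8 → 1000
  9 → 1001
  7 → 0111
  8 → 1000
= 0011 0111 1000 1001 0111 1000


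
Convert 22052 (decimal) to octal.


Divide by 8 repeatedly:
22052 ÷ 8 = 2756 remainder 4
2756 ÷ 8 = 344 remainder 4
344 ÷ 8 = 43 remainder 0
43 ÷ 8 = 5 remainder 3
5 ÷ 8 = 0 remainder 5
Reading remainders bottom-up:
= 0o53044


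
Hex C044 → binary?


Each hex digit → 4 binary bits:
  C = 1100
  0 = 0000
  4 = 0100
  4 = 0100
Concatenate: 1100 0000 0100 0100
= 1100000001000100


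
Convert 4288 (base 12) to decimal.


Positional values (base 12):
  8 × 12^0 = 8 × 1 = 8
  8 × 12^1 = 8 × 12 = 96
  2 × 12^2 = 2 × 144 = 288
  4 × 12^3 = 4 × 1728 = 6912
Sum = 8 + 96 + 288 + 6912
= 7304


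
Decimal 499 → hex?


Divide by 16 repeatedly:
499 ÷ 16 = 31 remainder 3 (3)
31 ÷ 16 = 1 remainder 15 (F)
1 ÷ 16 = 0 remainder 1 (1)
Reading remainders bottom-up:
= 0x1F3


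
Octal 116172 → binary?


Each octal digit → 3 binary bits:
  1 = 001
  1 = 001
  6 = 110
  1 = 001
  7 = 111
  2 = 010
Concatenate: 001 001 110 001 111 010
= 001001110001111010


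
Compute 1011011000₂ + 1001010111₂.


Align and add column by column (LSB to MSB, carry propagating):
  01011011000
+ 01001010111
  -----------
  col 0: 0 + 1 + 0 (carry in) = 1 → bit 1, carry out 0
  col 1: 0 + 1 + 0 (carry in) = 1 → bit 1, carry out 0
  col 2: 0 + 1 + 0 (carry in) = 1 → bit 1, carry out 0
  col 3: 1 + 0 + 0 (carry in) = 1 → bit 1, carry out 0
  col 4: 1 + 1 + 0 (carry in) = 2 → bit 0, carry out 1
  col 5: 0 + 0 + 1 (carry in) = 1 → bit 1, carry out 0
  col 6: 1 + 1 + 0 (carry in) = 2 → bit 0, carry out 1
  col 7: 1 + 0 + 1 (carry in) = 2 → bit 0, carry out 1
  col 8: 0 + 0 + 1 (carry in) = 1 → bit 1, carry out 0
  col 9: 1 + 1 + 0 (carry in) = 2 → bit 0, carry out 1
  col 10: 0 + 0 + 1 (carry in) = 1 → bit 1, carry out 0
Reading bits MSB→LSB: 10100101111
Strip leading zeros: 10100101111
= 10100101111


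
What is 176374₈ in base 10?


Positional values:
Position 0: 4 × 8^0 = 4
Position 1: 7 × 8^1 = 56
Position 2: 3 × 8^2 = 192
Position 3: 6 × 8^3 = 3072
Position 4: 7 × 8^4 = 28672
Position 5: 1 × 8^5 = 32768
Sum = 4 + 56 + 192 + 3072 + 28672 + 32768
= 64764


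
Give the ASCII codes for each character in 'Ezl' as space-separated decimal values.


String: 'Ezl'  (3 characters)
Per-character ASCII lookup:
  'E': uppercase starts at 65: 'E' = 65 + 4 = 69
  'z': lowercase starts at 97: 'z' = 97 + 25 = 122
  'l': lowercase starts at 97: 'l' = 97 + 11 = 108
= 69 122 108


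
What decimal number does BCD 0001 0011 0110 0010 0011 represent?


Each 4-bit group → digit:
  0001 → 1
  0011 → 3
  0110 → 6
  0010 → 2
  0011 → 3
= 13623


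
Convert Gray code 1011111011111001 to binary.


Gray code: 1011111011111001
MSB stays the same: 1
Each subsequent bit = prev_binary XOR current_gray:
  B[1] = 1 XOR 0 = 1
  B[2] = 1 XOR 1 = 0
  B[3] = 0 XOR 1 = 1
  B[4] = 1 XOR 1 = 0
  B[5] = 0 XOR 1 = 1
  B[6] = 1 XOR 1 = 0
  B[7] = 0 XOR 0 = 0
  B[8] = 0 XOR 1 = 1
  B[9] = 1 XOR 1 = 0
  B[10] = 0 XOR 1 = 1
  B[11] = 1 XOR 1 = 0
  B[12] = 0 XOR 1 = 1
  B[13] = 1 XOR 0 = 1
  B[14] = 1 XOR 0 = 1
  B[15] = 1 XOR 1 = 0
= 1101010010101110 (54446 decimal)


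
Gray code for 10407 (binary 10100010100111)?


Binary: 10100010100111
Gray code: G = B XOR (B >> 1)
B >> 1 = 01010001010011
10100010100111 XOR 01010001010011:
  1 XOR 0 = 1
  0 XOR 1 = 1
  1 XOR 0 = 1
  0 XOR 1 = 1
  0 XOR 0 = 0
  0 XOR 0 = 0
  1 XOR 0 = 1
  0 XOR 1 = 1
  1 XOR 0 = 1
  0 XOR 1 = 1
  0 XOR 0 = 0
  1 XOR 0 = 1
  1 XOR 1 = 0
  1 XOR 1 = 0
= 11110011110100


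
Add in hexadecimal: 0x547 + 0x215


Align and add column by column (LSB to MSB, each column mod 16 with carry):
  0547
+ 0215
  ----
  col 0: 7(7) + 5(5) + 0 (carry in) = 12 → C(12), carry out 0
  col 1: 4(4) + 1(1) + 0 (carry in) = 5 → 5(5), carry out 0
  col 2: 5(5) + 2(2) + 0 (carry in) = 7 → 7(7), carry out 0
  col 3: 0(0) + 0(0) + 0 (carry in) = 0 → 0(0), carry out 0
Reading digits MSB→LSB: 075C
Strip leading zeros: 75C
= 0x75C


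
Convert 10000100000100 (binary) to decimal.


Positional values:
Bit 2: 1 × 2^2 = 4
Bit 8: 1 × 2^8 = 256
Bit 13: 1 × 2^13 = 8192
Sum = 4 + 256 + 8192
= 8452


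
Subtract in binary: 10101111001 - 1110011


Align and subtract column by column (LSB to MSB, borrowing when needed):
  10101111001
- 00001110011
  -----------
  col 0: (1 - 0 borrow-in) - 1 → 1 - 1 = 0, borrow out 0
  col 1: (0 - 0 borrow-in) - 1 → borrow from next column: (0+2) - 1 = 1, borrow out 1
  col 2: (0 - 1 borrow-in) - 0 → borrow from next column: (-1+2) - 0 = 1, borrow out 1
  col 3: (1 - 1 borrow-in) - 0 → 0 - 0 = 0, borrow out 0
  col 4: (1 - 0 borrow-in) - 1 → 1 - 1 = 0, borrow out 0
  col 5: (1 - 0 borrow-in) - 1 → 1 - 1 = 0, borrow out 0
  col 6: (1 - 0 borrow-in) - 1 → 1 - 1 = 0, borrow out 0
  col 7: (0 - 0 borrow-in) - 0 → 0 - 0 = 0, borrow out 0
  col 8: (1 - 0 borrow-in) - 0 → 1 - 0 = 1, borrow out 0
  col 9: (0 - 0 borrow-in) - 0 → 0 - 0 = 0, borrow out 0
  col 10: (1 - 0 borrow-in) - 0 → 1 - 0 = 1, borrow out 0
Reading bits MSB→LSB: 10100000110
Strip leading zeros: 10100000110
= 10100000110


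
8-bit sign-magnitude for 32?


Sign bit: 0 (positive)
Magnitude: 32 = 0100000
= 00100000


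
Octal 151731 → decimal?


Positional values:
Position 0: 1 × 8^0 = 1
Position 1: 3 × 8^1 = 24
Position 2: 7 × 8^2 = 448
Position 3: 1 × 8^3 = 512
Position 4: 5 × 8^4 = 20480
Position 5: 1 × 8^5 = 32768
Sum = 1 + 24 + 448 + 512 + 20480 + 32768
= 54233


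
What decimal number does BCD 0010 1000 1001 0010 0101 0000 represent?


Each 4-bit group → digit:
  0010 → 2
  1000 → 8
  1001 → 9
  0010 → 2
  0101 → 5
  0000 → 0
= 289250


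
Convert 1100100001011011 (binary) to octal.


Group into 3-bit groups: 001100100001011011
  001 = 1
  100 = 4
  100 = 4
  001 = 1
  011 = 3
  011 = 3
= 0o144133


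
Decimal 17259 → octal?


Divide by 8 repeatedly:
17259 ÷ 8 = 2157 remainder 3
2157 ÷ 8 = 269 remainder 5
269 ÷ 8 = 33 remainder 5
33 ÷ 8 = 4 remainder 1
4 ÷ 8 = 0 remainder 4
Reading remainders bottom-up:
= 0o41553


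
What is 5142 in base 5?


Divide by 5 repeatedly:
5142 ÷ 5 = 1028 remainder 2
1028 ÷ 5 = 205 remainder 3
205 ÷ 5 = 41 remainder 0
41 ÷ 5 = 8 remainder 1
8 ÷ 5 = 1 remainder 3
1 ÷ 5 = 0 remainder 1
Reading remainders bottom-up:
= 131032


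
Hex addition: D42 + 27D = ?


Align and add column by column (LSB to MSB, each column mod 16 with carry):
  0D42
+ 027D
  ----
  col 0: 2(2) + D(13) + 0 (carry in) = 15 → F(15), carry out 0
  col 1: 4(4) + 7(7) + 0 (carry in) = 11 → B(11), carry out 0
  col 2: D(13) + 2(2) + 0 (carry in) = 15 → F(15), carry out 0
  col 3: 0(0) + 0(0) + 0 (carry in) = 0 → 0(0), carry out 0
Reading digits MSB→LSB: 0FBF
Strip leading zeros: FBF
= 0xFBF


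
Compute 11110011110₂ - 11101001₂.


Align and subtract column by column (LSB to MSB, borrowing when needed):
  11110011110
- 00011101001
  -----------
  col 0: (0 - 0 borrow-in) - 1 → borrow from next column: (0+2) - 1 = 1, borrow out 1
  col 1: (1 - 1 borrow-in) - 0 → 0 - 0 = 0, borrow out 0
  col 2: (1 - 0 borrow-in) - 0 → 1 - 0 = 1, borrow out 0
  col 3: (1 - 0 borrow-in) - 1 → 1 - 1 = 0, borrow out 0
  col 4: (1 - 0 borrow-in) - 0 → 1 - 0 = 1, borrow out 0
  col 5: (0 - 0 borrow-in) - 1 → borrow from next column: (0+2) - 1 = 1, borrow out 1
  col 6: (0 - 1 borrow-in) - 1 → borrow from next column: (-1+2) - 1 = 0, borrow out 1
  col 7: (1 - 1 borrow-in) - 1 → borrow from next column: (0+2) - 1 = 1, borrow out 1
  col 8: (1 - 1 borrow-in) - 0 → 0 - 0 = 0, borrow out 0
  col 9: (1 - 0 borrow-in) - 0 → 1 - 0 = 1, borrow out 0
  col 10: (1 - 0 borrow-in) - 0 → 1 - 0 = 1, borrow out 0
Reading bits MSB→LSB: 11010110101
Strip leading zeros: 11010110101
= 11010110101


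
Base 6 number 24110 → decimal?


Positional values (base 6):
  0 × 6^0 = 0 × 1 = 0
  1 × 6^1 = 1 × 6 = 6
  1 × 6^2 = 1 × 36 = 36
  4 × 6^3 = 4 × 216 = 864
  2 × 6^4 = 2 × 1296 = 2592
Sum = 0 + 6 + 36 + 864 + 2592
= 3498


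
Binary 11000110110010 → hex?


Group into 4-bit nibbles: 0011000110110010
  0011 = 3
  0001 = 1
  1011 = B
  0010 = 2
= 0x31B2


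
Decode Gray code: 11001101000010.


Gray code: 11001101000010
MSB stays the same: 1
Each subsequent bit = prev_binary XOR current_gray:
  B[1] = 1 XOR 1 = 0
  B[2] = 0 XOR 0 = 0
  B[3] = 0 XOR 0 = 0
  B[4] = 0 XOR 1 = 1
  B[5] = 1 XOR 1 = 0
  B[6] = 0 XOR 0 = 0
  B[7] = 0 XOR 1 = 1
  B[8] = 1 XOR 0 = 1
  B[9] = 1 XOR 0 = 1
  B[10] = 1 XOR 0 = 1
  B[11] = 1 XOR 0 = 1
  B[12] = 1 XOR 1 = 0
  B[13] = 0 XOR 0 = 0
= 10001001111100 (8828 decimal)


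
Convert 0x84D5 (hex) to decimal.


Positional values:
Position 0: 5 × 16^0 = 5 × 1 = 5
Position 1: D × 16^1 = 13 × 16 = 208
Position 2: 4 × 16^2 = 4 × 256 = 1024
Position 3: 8 × 16^3 = 8 × 4096 = 32768
Sum = 5 + 208 + 1024 + 32768
= 34005


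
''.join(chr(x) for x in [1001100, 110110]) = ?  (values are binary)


Codes (binary): 1001100 110110
Per-code ASCII lookup:
  1001100 = 76  (range 65-90: uppercase, 76 - 65 = 11) → 'L'
  110110 = 54  (range 48-57: digits, 54 - 48 = 6) → '6'
= 'L6'


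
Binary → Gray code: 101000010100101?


Binary: 101000010100101
Gray code: G = B XOR (B >> 1)
B >> 1 = 010100001010010
101000010100101 XOR 010100001010010:
  1 XOR 0 = 1
  0 XOR 1 = 1
  1 XOR 0 = 1
  0 XOR 1 = 1
  0 XOR 0 = 0
  0 XOR 0 = 0
  0 XOR 0 = 0
  1 XOR 0 = 1
  0 XOR 1 = 1
  1 XOR 0 = 1
  0 XOR 1 = 1
  0 XOR 0 = 0
  1 XOR 0 = 1
  0 XOR 1 = 1
  1 XOR 0 = 1
= 111100011110111


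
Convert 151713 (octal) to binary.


Each octal digit → 3 binary bits:
  1 = 001
  5 = 101
  1 = 001
  7 = 111
  1 = 001
  3 = 011
Concatenate: 001 101 001 111 001 011
= 001101001111001011


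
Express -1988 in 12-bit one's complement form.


Original: 011111000100
Invert all bits:
  bit 0: 0 → 1
  bit 1: 1 → 0
  bit 2: 1 → 0
  bit 3: 1 → 0
  bit 4: 1 → 0
  bit 5: 1 → 0
  bit 6: 0 → 1
  bit 7: 0 → 1
  bit 8: 0 → 1
  bit 9: 1 → 0
  bit 10: 0 → 1
  bit 11: 0 → 1
= 100000111011


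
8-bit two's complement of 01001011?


Original: 01001011
Step 1 - Invert all bits: 10110100
Step 2 - Add 1: 10110100 + 1
= 10110101 (represents -75)


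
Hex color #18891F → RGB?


Hex: #18891F
R = 18₁₆ = 24
G = 89₁₆ = 137
B = 1F₁₆ = 31
= RGB(24, 137, 31)


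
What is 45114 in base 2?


Divide by 2 repeatedly:
45114 ÷ 2 = 22557 remainder 0
22557 ÷ 2 = 11278 remainder 1
11278 ÷ 2 = 5639 remainder 0
5639 ÷ 2 = 2819 remainder 1
2819 ÷ 2 = 1409 remainder 1
1409 ÷ 2 = 704 remainder 1
704 ÷ 2 = 352 remainder 0
352 ÷ 2 = 176 remainder 0
176 ÷ 2 = 88 remainder 0
88 ÷ 2 = 44 remainder 0
44 ÷ 2 = 22 remainder 0
22 ÷ 2 = 11 remainder 0
11 ÷ 2 = 5 remainder 1
5 ÷ 2 = 2 remainder 1
2 ÷ 2 = 1 remainder 0
1 ÷ 2 = 0 remainder 1
Reading remainders bottom-up:
= 1011000000111010


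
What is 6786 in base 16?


Divide by 16 repeatedly:
6786 ÷ 16 = 424 remainder 2 (2)
424 ÷ 16 = 26 remainder 8 (8)
26 ÷ 16 = 1 remainder 10 (A)
1 ÷ 16 = 0 remainder 1 (1)
Reading remainders bottom-up:
= 0x1A82


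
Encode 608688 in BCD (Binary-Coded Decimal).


Each digit → 4-bit binary:
  6 → 0110
  0 → 0000
  8 → 1000
  6 → 0110
  8 → 1000
  8 → 1000
= 0110 0000 1000 0110 1000 1000


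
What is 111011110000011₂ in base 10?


Positional values:
Bit 0: 1 × 2^0 = 1
Bit 1: 1 × 2^1 = 2
Bit 7: 1 × 2^7 = 128
Bit 8: 1 × 2^8 = 256
Bit 9: 1 × 2^9 = 512
Bit 10: 1 × 2^10 = 1024
Bit 12: 1 × 2^12 = 4096
Bit 13: 1 × 2^13 = 8192
Bit 14: 1 × 2^14 = 16384
Sum = 1 + 2 + 128 + 256 + 512 + 1024 + 4096 + 8192 + 16384
= 30595


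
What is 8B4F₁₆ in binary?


Each hex digit → 4 binary bits:
  8 = 1000
  B = 1011
  4 = 0100
  F = 1111
Concatenate: 1000 1011 0100 1111
= 1000101101001111


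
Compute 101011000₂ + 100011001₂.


Align and add column by column (LSB to MSB, carry propagating):
  0101011000
+ 0100011001
  ----------
  col 0: 0 + 1 + 0 (carry in) = 1 → bit 1, carry out 0
  col 1: 0 + 0 + 0 (carry in) = 0 → bit 0, carry out 0
  col 2: 0 + 0 + 0 (carry in) = 0 → bit 0, carry out 0
  col 3: 1 + 1 + 0 (carry in) = 2 → bit 0, carry out 1
  col 4: 1 + 1 + 1 (carry in) = 3 → bit 1, carry out 1
  col 5: 0 + 0 + 1 (carry in) = 1 → bit 1, carry out 0
  col 6: 1 + 0 + 0 (carry in) = 1 → bit 1, carry out 0
  col 7: 0 + 0 + 0 (carry in) = 0 → bit 0, carry out 0
  col 8: 1 + 1 + 0 (carry in) = 2 → bit 0, carry out 1
  col 9: 0 + 0 + 1 (carry in) = 1 → bit 1, carry out 0
Reading bits MSB→LSB: 1001110001
Strip leading zeros: 1001110001
= 1001110001


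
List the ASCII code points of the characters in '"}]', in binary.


String: '"}]'  (3 characters)
Per-character ASCII lookup:
  '"': special character: '"' = 34 → 100010
  '}': special character: '}' = 125 → 1111101
  ']': special character: ']' = 93 → 1011101
= 100010 1111101 1011101


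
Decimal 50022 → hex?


Divide by 16 repeatedly:
50022 ÷ 16 = 3126 remainder 6 (6)
3126 ÷ 16 = 195 remainder 6 (6)
195 ÷ 16 = 12 remainder 3 (3)
12 ÷ 16 = 0 remainder 12 (C)
Reading remainders bottom-up:
= 0xC366


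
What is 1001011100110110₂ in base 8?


Group into 3-bit groups: 001001011100110110
  001 = 1
  001 = 1
  011 = 3
  100 = 4
  110 = 6
  110 = 6
= 0o113466


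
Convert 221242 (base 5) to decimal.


Positional values (base 5):
  2 × 5^0 = 2 × 1 = 2
  4 × 5^1 = 4 × 5 = 20
  2 × 5^2 = 2 × 25 = 50
  1 × 5^3 = 1 × 125 = 125
  2 × 5^4 = 2 × 625 = 1250
  2 × 5^5 = 2 × 3125 = 6250
Sum = 2 + 20 + 50 + 125 + 1250 + 6250
= 7697


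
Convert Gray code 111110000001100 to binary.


Gray code: 111110000001100
MSB stays the same: 1
Each subsequent bit = prev_binary XOR current_gray:
  B[1] = 1 XOR 1 = 0
  B[2] = 0 XOR 1 = 1
  B[3] = 1 XOR 1 = 0
  B[4] = 0 XOR 1 = 1
  B[5] = 1 XOR 0 = 1
  B[6] = 1 XOR 0 = 1
  B[7] = 1 XOR 0 = 1
  B[8] = 1 XOR 0 = 1
  B[9] = 1 XOR 0 = 1
  B[10] = 1 XOR 0 = 1
  B[11] = 1 XOR 1 = 0
  B[12] = 0 XOR 1 = 1
  B[13] = 1 XOR 0 = 1
  B[14] = 1 XOR 0 = 1
= 101011111110111 (22519 decimal)


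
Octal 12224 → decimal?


Positional values:
Position 0: 4 × 8^0 = 4
Position 1: 2 × 8^1 = 16
Position 2: 2 × 8^2 = 128
Position 3: 2 × 8^3 = 1024
Position 4: 1 × 8^4 = 4096
Sum = 4 + 16 + 128 + 1024 + 4096
= 5268


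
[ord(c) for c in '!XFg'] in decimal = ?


String: '!XFg'  (4 characters)
Per-character ASCII lookup:
  '!': special character: '!' = 33
  'X': uppercase starts at 65: 'X' = 65 + 23 = 88
  'F': uppercase starts at 65: 'F' = 65 + 5 = 70
  'g': lowercase starts at 97: 'g' = 97 + 6 = 103
= 33 88 70 103


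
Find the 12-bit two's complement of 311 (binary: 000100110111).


Original: 000100110111
Step 1 - Invert all bits: 111011001000
Step 2 - Add 1: 111011001000 + 1
= 111011001001 (represents -311)


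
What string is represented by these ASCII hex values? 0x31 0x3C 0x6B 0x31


Codes (hex): 0x31 0x3C 0x6B 0x31
Per-code ASCII lookup:
  0x31 = 49  (range 48-57: digits, 49 - 48 = 1) → '1'
  0x3C = 60  (special character) → '<'
  0x6B = 107  (range 97-122: lowercase, 107 - 97 = 10) → 'k'
  0x31 = 49  (range 48-57: digits, 49 - 48 = 1) → '1'
= '1<k1'


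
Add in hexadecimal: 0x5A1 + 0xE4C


Align and add column by column (LSB to MSB, each column mod 16 with carry):
  05A1
+ 0E4C
  ----
  col 0: 1(1) + C(12) + 0 (carry in) = 13 → D(13), carry out 0
  col 1: A(10) + 4(4) + 0 (carry in) = 14 → E(14), carry out 0
  col 2: 5(5) + E(14) + 0 (carry in) = 19 → 3(3), carry out 1
  col 3: 0(0) + 0(0) + 1 (carry in) = 1 → 1(1), carry out 0
Reading digits MSB→LSB: 13ED
Strip leading zeros: 13ED
= 0x13ED


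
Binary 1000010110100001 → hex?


Group into 4-bit nibbles: 1000010110100001
  1000 = 8
  0101 = 5
  1010 = A
  0001 = 1
= 0x85A1


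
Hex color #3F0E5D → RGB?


Hex: #3F0E5D
R = 3F₁₆ = 63
G = 0E₁₆ = 14
B = 5D₁₆ = 93
= RGB(63, 14, 93)


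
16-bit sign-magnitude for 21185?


Sign bit: 0 (positive)
Magnitude: 21185 = 101001011000001
= 0101001011000001


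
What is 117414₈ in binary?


Each octal digit → 3 binary bits:
  1 = 001
  1 = 001
  7 = 111
  4 = 100
  1 = 001
  4 = 100
Concatenate: 001 001 111 100 001 100
= 001001111100001100


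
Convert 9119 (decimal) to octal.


Divide by 8 repeatedly:
9119 ÷ 8 = 1139 remainder 7
1139 ÷ 8 = 142 remainder 3
142 ÷ 8 = 17 remainder 6
17 ÷ 8 = 2 remainder 1
2 ÷ 8 = 0 remainder 2
Reading remainders bottom-up:
= 0o21637


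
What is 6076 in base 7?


Divide by 7 repeatedly:
6076 ÷ 7 = 868 remainder 0
868 ÷ 7 = 124 remainder 0
124 ÷ 7 = 17 remainder 5
17 ÷ 7 = 2 remainder 3
2 ÷ 7 = 0 remainder 2
Reading remainders bottom-up:
= 23500


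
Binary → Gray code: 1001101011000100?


Binary: 1001101011000100
Gray code: G = B XOR (B >> 1)
B >> 1 = 0100110101100010
1001101011000100 XOR 0100110101100010:
  1 XOR 0 = 1
  0 XOR 1 = 1
  0 XOR 0 = 0
  1 XOR 0 = 1
  1 XOR 1 = 0
  0 XOR 1 = 1
  1 XOR 0 = 1
  0 XOR 1 = 1
  1 XOR 0 = 1
  1 XOR 1 = 0
  0 XOR 1 = 1
  0 XOR 0 = 0
  0 XOR 0 = 0
  1 XOR 0 = 1
  0 XOR 1 = 1
  0 XOR 0 = 0
= 1101011110100110


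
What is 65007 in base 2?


Divide by 2 repeatedly:
65007 ÷ 2 = 32503 remainder 1
32503 ÷ 2 = 16251 remainder 1
16251 ÷ 2 = 8125 remainder 1
8125 ÷ 2 = 4062 remainder 1
4062 ÷ 2 = 2031 remainder 0
2031 ÷ 2 = 1015 remainder 1
1015 ÷ 2 = 507 remainder 1
507 ÷ 2 = 253 remainder 1
253 ÷ 2 = 126 remainder 1
126 ÷ 2 = 63 remainder 0
63 ÷ 2 = 31 remainder 1
31 ÷ 2 = 15 remainder 1
15 ÷ 2 = 7 remainder 1
7 ÷ 2 = 3 remainder 1
3 ÷ 2 = 1 remainder 1
1 ÷ 2 = 0 remainder 1
Reading remainders bottom-up:
= 1111110111101111


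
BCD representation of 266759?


Each digit → 4-bit binary:
  2 → 0010
  6 → 0110
  6 → 0110
  7 → 0111
  5 → 0101
  9 → 1001
= 0010 0110 0110 0111 0101 1001


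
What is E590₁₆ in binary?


Each hex digit → 4 binary bits:
  E = 1110
  5 = 0101
  9 = 1001
  0 = 0000
Concatenate: 1110 0101 1001 0000
= 1110010110010000


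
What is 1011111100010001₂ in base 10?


Positional values:
Bit 0: 1 × 2^0 = 1
Bit 4: 1 × 2^4 = 16
Bit 8: 1 × 2^8 = 256
Bit 9: 1 × 2^9 = 512
Bit 10: 1 × 2^10 = 1024
Bit 11: 1 × 2^11 = 2048
Bit 12: 1 × 2^12 = 4096
Bit 13: 1 × 2^13 = 8192
Bit 15: 1 × 2^15 = 32768
Sum = 1 + 16 + 256 + 512 + 1024 + 2048 + 4096 + 8192 + 32768
= 48913


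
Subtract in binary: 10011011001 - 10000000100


Align and subtract column by column (LSB to MSB, borrowing when needed):
  10011011001
- 10000000100
  -----------
  col 0: (1 - 0 borrow-in) - 0 → 1 - 0 = 1, borrow out 0
  col 1: (0 - 0 borrow-in) - 0 → 0 - 0 = 0, borrow out 0
  col 2: (0 - 0 borrow-in) - 1 → borrow from next column: (0+2) - 1 = 1, borrow out 1
  col 3: (1 - 1 borrow-in) - 0 → 0 - 0 = 0, borrow out 0
  col 4: (1 - 0 borrow-in) - 0 → 1 - 0 = 1, borrow out 0
  col 5: (0 - 0 borrow-in) - 0 → 0 - 0 = 0, borrow out 0
  col 6: (1 - 0 borrow-in) - 0 → 1 - 0 = 1, borrow out 0
  col 7: (1 - 0 borrow-in) - 0 → 1 - 0 = 1, borrow out 0
  col 8: (0 - 0 borrow-in) - 0 → 0 - 0 = 0, borrow out 0
  col 9: (0 - 0 borrow-in) - 0 → 0 - 0 = 0, borrow out 0
  col 10: (1 - 0 borrow-in) - 1 → 1 - 1 = 0, borrow out 0
Reading bits MSB→LSB: 00011010101
Strip leading zeros: 11010101
= 11010101


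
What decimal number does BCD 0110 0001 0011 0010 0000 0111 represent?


Each 4-bit group → digit:
  0110 → 6
  0001 → 1
  0011 → 3
  0010 → 2
  0000 → 0
  0111 → 7
= 613207


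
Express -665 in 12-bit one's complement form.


Original: 001010011001
Invert all bits:
  bit 0: 0 → 1
  bit 1: 0 → 1
  bit 2: 1 → 0
  bit 3: 0 → 1
  bit 4: 1 → 0
  bit 5: 0 → 1
  bit 6: 0 → 1
  bit 7: 1 → 0
  bit 8: 1 → 0
  bit 9: 0 → 1
  bit 10: 0 → 1
  bit 11: 1 → 0
= 110101100110


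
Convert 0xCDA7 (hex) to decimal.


Positional values:
Position 0: 7 × 16^0 = 7 × 1 = 7
Position 1: A × 16^1 = 10 × 16 = 160
Position 2: D × 16^2 = 13 × 256 = 3328
Position 3: C × 16^3 = 12 × 4096 = 49152
Sum = 7 + 160 + 3328 + 49152
= 52647


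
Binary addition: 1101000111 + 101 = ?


Align and add column by column (LSB to MSB, carry propagating):
  01101000111
+ 00000000101
  -----------
  col 0: 1 + 1 + 0 (carry in) = 2 → bit 0, carry out 1
  col 1: 1 + 0 + 1 (carry in) = 2 → bit 0, carry out 1
  col 2: 1 + 1 + 1 (carry in) = 3 → bit 1, carry out 1
  col 3: 0 + 0 + 1 (carry in) = 1 → bit 1, carry out 0
  col 4: 0 + 0 + 0 (carry in) = 0 → bit 0, carry out 0
  col 5: 0 + 0 + 0 (carry in) = 0 → bit 0, carry out 0
  col 6: 1 + 0 + 0 (carry in) = 1 → bit 1, carry out 0
  col 7: 0 + 0 + 0 (carry in) = 0 → bit 0, carry out 0
  col 8: 1 + 0 + 0 (carry in) = 1 → bit 1, carry out 0
  col 9: 1 + 0 + 0 (carry in) = 1 → bit 1, carry out 0
  col 10: 0 + 0 + 0 (carry in) = 0 → bit 0, carry out 0
Reading bits MSB→LSB: 01101001100
Strip leading zeros: 1101001100
= 1101001100


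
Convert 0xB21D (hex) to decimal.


Positional values:
Position 0: D × 16^0 = 13 × 1 = 13
Position 1: 1 × 16^1 = 1 × 16 = 16
Position 2: 2 × 16^2 = 2 × 256 = 512
Position 3: B × 16^3 = 11 × 4096 = 45056
Sum = 13 + 16 + 512 + 45056
= 45597


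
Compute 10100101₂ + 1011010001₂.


Align and add column by column (LSB to MSB, carry propagating):
  00010100101
+ 01011010001
  -----------
  col 0: 1 + 1 + 0 (carry in) = 2 → bit 0, carry out 1
  col 1: 0 + 0 + 1 (carry in) = 1 → bit 1, carry out 0
  col 2: 1 + 0 + 0 (carry in) = 1 → bit 1, carry out 0
  col 3: 0 + 0 + 0 (carry in) = 0 → bit 0, carry out 0
  col 4: 0 + 1 + 0 (carry in) = 1 → bit 1, carry out 0
  col 5: 1 + 0 + 0 (carry in) = 1 → bit 1, carry out 0
  col 6: 0 + 1 + 0 (carry in) = 1 → bit 1, carry out 0
  col 7: 1 + 1 + 0 (carry in) = 2 → bit 0, carry out 1
  col 8: 0 + 0 + 1 (carry in) = 1 → bit 1, carry out 0
  col 9: 0 + 1 + 0 (carry in) = 1 → bit 1, carry out 0
  col 10: 0 + 0 + 0 (carry in) = 0 → bit 0, carry out 0
Reading bits MSB→LSB: 01101110110
Strip leading zeros: 1101110110
= 1101110110


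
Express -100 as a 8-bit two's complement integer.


Original: 01100100
Step 1 - Invert all bits: 10011011
Step 2 - Add 1: 10011011 + 1
= 10011100 (represents -100)


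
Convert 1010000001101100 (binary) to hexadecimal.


Group into 4-bit nibbles: 1010000001101100
  1010 = A
  0000 = 0
  0110 = 6
  1100 = C
= 0xA06C


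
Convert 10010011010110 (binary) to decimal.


Positional values:
Bit 1: 1 × 2^1 = 2
Bit 2: 1 × 2^2 = 4
Bit 4: 1 × 2^4 = 16
Bit 6: 1 × 2^6 = 64
Bit 7: 1 × 2^7 = 128
Bit 10: 1 × 2^10 = 1024
Bit 13: 1 × 2^13 = 8192
Sum = 2 + 4 + 16 + 64 + 128 + 1024 + 8192
= 9430


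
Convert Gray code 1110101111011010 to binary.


Gray code: 1110101111011010
MSB stays the same: 1
Each subsequent bit = prev_binary XOR current_gray:
  B[1] = 1 XOR 1 = 0
  B[2] = 0 XOR 1 = 1
  B[3] = 1 XOR 0 = 1
  B[4] = 1 XOR 1 = 0
  B[5] = 0 XOR 0 = 0
  B[6] = 0 XOR 1 = 1
  B[7] = 1 XOR 1 = 0
  B[8] = 0 XOR 1 = 1
  B[9] = 1 XOR 1 = 0
  B[10] = 0 XOR 0 = 0
  B[11] = 0 XOR 1 = 1
  B[12] = 1 XOR 1 = 0
  B[13] = 0 XOR 0 = 0
  B[14] = 0 XOR 1 = 1
  B[15] = 1 XOR 0 = 1
= 1011001010010011 (45715 decimal)


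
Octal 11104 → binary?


Each octal digit → 3 binary bits:
  1 = 001
  1 = 001
  1 = 001
  0 = 000
  4 = 100
Concatenate: 001 001 001 000 100
= 001001001000100


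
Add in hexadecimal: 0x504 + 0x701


Align and add column by column (LSB to MSB, each column mod 16 with carry):
  0504
+ 0701
  ----
  col 0: 4(4) + 1(1) + 0 (carry in) = 5 → 5(5), carry out 0
  col 1: 0(0) + 0(0) + 0 (carry in) = 0 → 0(0), carry out 0
  col 2: 5(5) + 7(7) + 0 (carry in) = 12 → C(12), carry out 0
  col 3: 0(0) + 0(0) + 0 (carry in) = 0 → 0(0), carry out 0
Reading digits MSB→LSB: 0C05
Strip leading zeros: C05
= 0xC05


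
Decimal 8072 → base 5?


Divide by 5 repeatedly:
8072 ÷ 5 = 1614 remainder 2
1614 ÷ 5 = 322 remainder 4
322 ÷ 5 = 64 remainder 2
64 ÷ 5 = 12 remainder 4
12 ÷ 5 = 2 remainder 2
2 ÷ 5 = 0 remainder 2
Reading remainders bottom-up:
= 224242


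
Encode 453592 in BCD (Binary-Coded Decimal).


Each digit → 4-bit binary:
  4 → 0100
  5 → 0101
  3 → 0011
  5 → 0101
  9 → 1001
  2 → 0010
= 0100 0101 0011 0101 1001 0010


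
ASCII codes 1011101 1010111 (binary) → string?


Codes (binary): 1011101 1010111
Per-code ASCII lookup:
  1011101 = 93  (special character) → ']'
  1010111 = 87  (range 65-90: uppercase, 87 - 65 = 22) → 'W'
= ']W'


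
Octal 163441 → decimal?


Positional values:
Position 0: 1 × 8^0 = 1
Position 1: 4 × 8^1 = 32
Position 2: 4 × 8^2 = 256
Position 3: 3 × 8^3 = 1536
Position 4: 6 × 8^4 = 24576
Position 5: 1 × 8^5 = 32768
Sum = 1 + 32 + 256 + 1536 + 24576 + 32768
= 59169


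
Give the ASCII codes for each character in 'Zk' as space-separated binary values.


String: 'Zk'  (2 characters)
Per-character ASCII lookup:
  'Z': uppercase starts at 65: 'Z' = 65 + 25 = 90 → 1011010
  'k': lowercase starts at 97: 'k' = 97 + 10 = 107 → 1101011
= 1011010 1101011


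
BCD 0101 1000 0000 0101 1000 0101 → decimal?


Each 4-bit group → digit:
  0101 → 5
  1000 → 8
  0000 → 0
  0101 → 5
  1000 → 8
  0101 → 5
= 580585


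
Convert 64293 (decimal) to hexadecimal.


Divide by 16 repeatedly:
64293 ÷ 16 = 4018 remainder 5 (5)
4018 ÷ 16 = 251 remainder 2 (2)
251 ÷ 16 = 15 remainder 11 (B)
15 ÷ 16 = 0 remainder 15 (F)
Reading remainders bottom-up:
= 0xFB25


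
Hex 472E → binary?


Each hex digit → 4 binary bits:
  4 = 0100
  7 = 0111
  2 = 0010
  E = 1110
Concatenate: 0100 0111 0010 1110
= 0100011100101110


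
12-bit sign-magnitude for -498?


Sign bit: 1 (negative)
Magnitude: 498 = 00111110010
= 100111110010


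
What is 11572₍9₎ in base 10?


Positional values (base 9):
  2 × 9^0 = 2 × 1 = 2
  7 × 9^1 = 7 × 9 = 63
  5 × 9^2 = 5 × 81 = 405
  1 × 9^3 = 1 × 729 = 729
  1 × 9^4 = 1 × 6561 = 6561
Sum = 2 + 63 + 405 + 729 + 6561
= 7760


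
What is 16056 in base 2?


Divide by 2 repeatedly:
16056 ÷ 2 = 8028 remainder 0
8028 ÷ 2 = 4014 remainder 0
4014 ÷ 2 = 2007 remainder 0
2007 ÷ 2 = 1003 remainder 1
1003 ÷ 2 = 501 remainder 1
501 ÷ 2 = 250 remainder 1
250 ÷ 2 = 125 remainder 0
125 ÷ 2 = 62 remainder 1
62 ÷ 2 = 31 remainder 0
31 ÷ 2 = 15 remainder 1
15 ÷ 2 = 7 remainder 1
7 ÷ 2 = 3 remainder 1
3 ÷ 2 = 1 remainder 1
1 ÷ 2 = 0 remainder 1
Reading remainders bottom-up:
= 11111010111000


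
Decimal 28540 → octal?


Divide by 8 repeatedly:
28540 ÷ 8 = 3567 remainder 4
3567 ÷ 8 = 445 remainder 7
445 ÷ 8 = 55 remainder 5
55 ÷ 8 = 6 remainder 7
6 ÷ 8 = 0 remainder 6
Reading remainders bottom-up:
= 0o67574


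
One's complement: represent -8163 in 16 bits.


Original: 0001111111100011
Invert all bits:
  bit 0: 0 → 1
  bit 1: 0 → 1
  bit 2: 0 → 1
  bit 3: 1 → 0
  bit 4: 1 → 0
  bit 5: 1 → 0
  bit 6: 1 → 0
  bit 7: 1 → 0
  bit 8: 1 → 0
  bit 9: 1 → 0
  bit 10: 1 → 0
  bit 11: 0 → 1
  bit 12: 0 → 1
  bit 13: 0 → 1
  bit 14: 1 → 0
  bit 15: 1 → 0
= 1110000000011100


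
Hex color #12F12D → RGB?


Hex: #12F12D
R = 12₁₆ = 18
G = F1₁₆ = 241
B = 2D₁₆ = 45
= RGB(18, 241, 45)


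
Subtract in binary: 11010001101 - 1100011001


Align and subtract column by column (LSB to MSB, borrowing when needed):
  11010001101
- 01100011001
  -----------
  col 0: (1 - 0 borrow-in) - 1 → 1 - 1 = 0, borrow out 0
  col 1: (0 - 0 borrow-in) - 0 → 0 - 0 = 0, borrow out 0
  col 2: (1 - 0 borrow-in) - 0 → 1 - 0 = 1, borrow out 0
  col 3: (1 - 0 borrow-in) - 1 → 1 - 1 = 0, borrow out 0
  col 4: (0 - 0 borrow-in) - 1 → borrow from next column: (0+2) - 1 = 1, borrow out 1
  col 5: (0 - 1 borrow-in) - 0 → borrow from next column: (-1+2) - 0 = 1, borrow out 1
  col 6: (0 - 1 borrow-in) - 0 → borrow from next column: (-1+2) - 0 = 1, borrow out 1
  col 7: (1 - 1 borrow-in) - 0 → 0 - 0 = 0, borrow out 0
  col 8: (0 - 0 borrow-in) - 1 → borrow from next column: (0+2) - 1 = 1, borrow out 1
  col 9: (1 - 1 borrow-in) - 1 → borrow from next column: (0+2) - 1 = 1, borrow out 1
  col 10: (1 - 1 borrow-in) - 0 → 0 - 0 = 0, borrow out 0
Reading bits MSB→LSB: 01101110100
Strip leading zeros: 1101110100
= 1101110100


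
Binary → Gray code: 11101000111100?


Binary: 11101000111100
Gray code: G = B XOR (B >> 1)
B >> 1 = 01110100011110
11101000111100 XOR 01110100011110:
  1 XOR 0 = 1
  1 XOR 1 = 0
  1 XOR 1 = 0
  0 XOR 1 = 1
  1 XOR 0 = 1
  0 XOR 1 = 1
  0 XOR 0 = 0
  0 XOR 0 = 0
  1 XOR 0 = 1
  1 XOR 1 = 0
  1 XOR 1 = 0
  1 XOR 1 = 0
  0 XOR 1 = 1
  0 XOR 0 = 0
= 10011100100010


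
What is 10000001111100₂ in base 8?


Group into 3-bit groups: 010000001111100
  010 = 2
  000 = 0
  001 = 1
  111 = 7
  100 = 4
= 0o20174


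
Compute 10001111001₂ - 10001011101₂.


Align and subtract column by column (LSB to MSB, borrowing when needed):
  10001111001
- 10001011101
  -----------
  col 0: (1 - 0 borrow-in) - 1 → 1 - 1 = 0, borrow out 0
  col 1: (0 - 0 borrow-in) - 0 → 0 - 0 = 0, borrow out 0
  col 2: (0 - 0 borrow-in) - 1 → borrow from next column: (0+2) - 1 = 1, borrow out 1
  col 3: (1 - 1 borrow-in) - 1 → borrow from next column: (0+2) - 1 = 1, borrow out 1
  col 4: (1 - 1 borrow-in) - 1 → borrow from next column: (0+2) - 1 = 1, borrow out 1
  col 5: (1 - 1 borrow-in) - 0 → 0 - 0 = 0, borrow out 0
  col 6: (1 - 0 borrow-in) - 1 → 1 - 1 = 0, borrow out 0
  col 7: (0 - 0 borrow-in) - 0 → 0 - 0 = 0, borrow out 0
  col 8: (0 - 0 borrow-in) - 0 → 0 - 0 = 0, borrow out 0
  col 9: (0 - 0 borrow-in) - 0 → 0 - 0 = 0, borrow out 0
  col 10: (1 - 0 borrow-in) - 1 → 1 - 1 = 0, borrow out 0
Reading bits MSB→LSB: 00000011100
Strip leading zeros: 11100
= 11100


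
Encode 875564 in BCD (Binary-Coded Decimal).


Each digit → 4-bit binary:
  8 → 1000
  7 → 0111
  5 → 0101
  5 → 0101
  6 → 0110
  4 → 0100
= 1000 0111 0101 0101 0110 0100


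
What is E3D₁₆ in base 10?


Positional values:
Position 0: D × 16^0 = 13 × 1 = 13
Position 1: 3 × 16^1 = 3 × 16 = 48
Position 2: E × 16^2 = 14 × 256 = 3584
Sum = 13 + 48 + 3584
= 3645


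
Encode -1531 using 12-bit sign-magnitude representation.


Sign bit: 1 (negative)
Magnitude: 1531 = 10111111011
= 110111111011


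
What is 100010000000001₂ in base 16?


Group into 4-bit nibbles: 0100010000000001
  0100 = 4
  0100 = 4
  0000 = 0
  0001 = 1
= 0x4401


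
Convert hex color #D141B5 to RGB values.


Hex: #D141B5
R = D1₁₆ = 209
G = 41₁₆ = 65
B = B5₁₆ = 181
= RGB(209, 65, 181)


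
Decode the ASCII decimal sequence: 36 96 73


Codes (decimal): 36 96 73
Per-code ASCII lookup:
  36  (special character) → '$'
  96  (special character) → '`'
  73  (range 65-90: uppercase, 73 - 65 = 8) → 'I'
= '$`I'


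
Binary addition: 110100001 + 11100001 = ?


Align and add column by column (LSB to MSB, carry propagating):
  0110100001
+ 0011100001
  ----------
  col 0: 1 + 1 + 0 (carry in) = 2 → bit 0, carry out 1
  col 1: 0 + 0 + 1 (carry in) = 1 → bit 1, carry out 0
  col 2: 0 + 0 + 0 (carry in) = 0 → bit 0, carry out 0
  col 3: 0 + 0 + 0 (carry in) = 0 → bit 0, carry out 0
  col 4: 0 + 0 + 0 (carry in) = 0 → bit 0, carry out 0
  col 5: 1 + 1 + 0 (carry in) = 2 → bit 0, carry out 1
  col 6: 0 + 1 + 1 (carry in) = 2 → bit 0, carry out 1
  col 7: 1 + 1 + 1 (carry in) = 3 → bit 1, carry out 1
  col 8: 1 + 0 + 1 (carry in) = 2 → bit 0, carry out 1
  col 9: 0 + 0 + 1 (carry in) = 1 → bit 1, carry out 0
Reading bits MSB→LSB: 1010000010
Strip leading zeros: 1010000010
= 1010000010


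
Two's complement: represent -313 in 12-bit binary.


Original: 000100111001
Step 1 - Invert all bits: 111011000110
Step 2 - Add 1: 111011000110 + 1
= 111011000111 (represents -313)


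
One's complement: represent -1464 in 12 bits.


Original: 010110111000
Invert all bits:
  bit 0: 0 → 1
  bit 1: 1 → 0
  bit 2: 0 → 1
  bit 3: 1 → 0
  bit 4: 1 → 0
  bit 5: 0 → 1
  bit 6: 1 → 0
  bit 7: 1 → 0
  bit 8: 1 → 0
  bit 9: 0 → 1
  bit 10: 0 → 1
  bit 11: 0 → 1
= 101001000111


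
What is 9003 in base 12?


Divide by 12 repeatedly:
9003 ÷ 12 = 750 remainder 3
750 ÷ 12 = 62 remainder 6
62 ÷ 12 = 5 remainder 2
5 ÷ 12 = 0 remainder 5
Reading remainders bottom-up:
= 5263


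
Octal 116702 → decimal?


Positional values:
Position 0: 2 × 8^0 = 2
Position 1: 0 × 8^1 = 0
Position 2: 7 × 8^2 = 448
Position 3: 6 × 8^3 = 3072
Position 4: 1 × 8^4 = 4096
Position 5: 1 × 8^5 = 32768
Sum = 2 + 0 + 448 + 3072 + 4096 + 32768
= 40386


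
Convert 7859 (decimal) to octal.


Divide by 8 repeatedly:
7859 ÷ 8 = 982 remainder 3
982 ÷ 8 = 122 remainder 6
122 ÷ 8 = 15 remainder 2
15 ÷ 8 = 1 remainder 7
1 ÷ 8 = 0 remainder 1
Reading remainders bottom-up:
= 0o17263


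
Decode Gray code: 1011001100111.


Gray code: 1011001100111
MSB stays the same: 1
Each subsequent bit = prev_binary XOR current_gray:
  B[1] = 1 XOR 0 = 1
  B[2] = 1 XOR 1 = 0
  B[3] = 0 XOR 1 = 1
  B[4] = 1 XOR 0 = 1
  B[5] = 1 XOR 0 = 1
  B[6] = 1 XOR 1 = 0
  B[7] = 0 XOR 1 = 1
  B[8] = 1 XOR 0 = 1
  B[9] = 1 XOR 0 = 1
  B[10] = 1 XOR 1 = 0
  B[11] = 0 XOR 1 = 1
  B[12] = 1 XOR 1 = 0
= 1101110111010 (7098 decimal)
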